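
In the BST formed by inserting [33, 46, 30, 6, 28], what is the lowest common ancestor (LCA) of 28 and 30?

Tree insertion order: [33, 46, 30, 6, 28]
Tree (level-order array): [33, 30, 46, 6, None, None, None, None, 28]
In a BST, the LCA of p=28, q=30 is the first node v on the
root-to-leaf path with p <= v <= q (go left if both < v, right if both > v).
Walk from root:
  at 33: both 28 and 30 < 33, go left
  at 30: 28 <= 30 <= 30, this is the LCA
LCA = 30


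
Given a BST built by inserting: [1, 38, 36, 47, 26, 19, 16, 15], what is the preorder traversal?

Tree insertion order: [1, 38, 36, 47, 26, 19, 16, 15]
Tree (level-order array): [1, None, 38, 36, 47, 26, None, None, None, 19, None, 16, None, 15]
Preorder traversal: [1, 38, 36, 26, 19, 16, 15, 47]


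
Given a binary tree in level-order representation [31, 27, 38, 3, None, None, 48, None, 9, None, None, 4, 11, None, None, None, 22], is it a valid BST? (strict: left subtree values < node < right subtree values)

Level-order array: [31, 27, 38, 3, None, None, 48, None, 9, None, None, 4, 11, None, None, None, 22]
Validate using subtree bounds (lo, hi): at each node, require lo < value < hi,
then recurse left with hi=value and right with lo=value.
Preorder trace (stopping at first violation):
  at node 31 with bounds (-inf, +inf): OK
  at node 27 with bounds (-inf, 31): OK
  at node 3 with bounds (-inf, 27): OK
  at node 9 with bounds (3, 27): OK
  at node 4 with bounds (3, 9): OK
  at node 11 with bounds (9, 27): OK
  at node 22 with bounds (11, 27): OK
  at node 38 with bounds (31, +inf): OK
  at node 48 with bounds (38, +inf): OK
No violation found at any node.
Result: Valid BST


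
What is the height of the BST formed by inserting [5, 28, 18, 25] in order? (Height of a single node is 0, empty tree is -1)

Insertion order: [5, 28, 18, 25]
Tree (level-order array): [5, None, 28, 18, None, None, 25]
Compute height bottom-up (empty subtree = -1):
  height(25) = 1 + max(-1, -1) = 0
  height(18) = 1 + max(-1, 0) = 1
  height(28) = 1 + max(1, -1) = 2
  height(5) = 1 + max(-1, 2) = 3
Height = 3


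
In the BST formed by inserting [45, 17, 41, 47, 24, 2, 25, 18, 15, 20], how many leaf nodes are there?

Tree built from: [45, 17, 41, 47, 24, 2, 25, 18, 15, 20]
Tree (level-order array): [45, 17, 47, 2, 41, None, None, None, 15, 24, None, None, None, 18, 25, None, 20]
Rule: A leaf has 0 children.
Per-node child counts:
  node 45: 2 child(ren)
  node 17: 2 child(ren)
  node 2: 1 child(ren)
  node 15: 0 child(ren)
  node 41: 1 child(ren)
  node 24: 2 child(ren)
  node 18: 1 child(ren)
  node 20: 0 child(ren)
  node 25: 0 child(ren)
  node 47: 0 child(ren)
Matching nodes: [15, 20, 25, 47]
Count of leaf nodes: 4


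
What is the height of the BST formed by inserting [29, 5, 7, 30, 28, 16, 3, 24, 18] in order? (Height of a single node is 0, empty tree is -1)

Insertion order: [29, 5, 7, 30, 28, 16, 3, 24, 18]
Tree (level-order array): [29, 5, 30, 3, 7, None, None, None, None, None, 28, 16, None, None, 24, 18]
Compute height bottom-up (empty subtree = -1):
  height(3) = 1 + max(-1, -1) = 0
  height(18) = 1 + max(-1, -1) = 0
  height(24) = 1 + max(0, -1) = 1
  height(16) = 1 + max(-1, 1) = 2
  height(28) = 1 + max(2, -1) = 3
  height(7) = 1 + max(-1, 3) = 4
  height(5) = 1 + max(0, 4) = 5
  height(30) = 1 + max(-1, -1) = 0
  height(29) = 1 + max(5, 0) = 6
Height = 6


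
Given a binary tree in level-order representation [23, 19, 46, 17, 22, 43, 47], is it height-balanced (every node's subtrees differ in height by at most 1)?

Tree (level-order array): [23, 19, 46, 17, 22, 43, 47]
Definition: a tree is height-balanced if, at every node, |h(left) - h(right)| <= 1 (empty subtree has height -1).
Bottom-up per-node check:
  node 17: h_left=-1, h_right=-1, diff=0 [OK], height=0
  node 22: h_left=-1, h_right=-1, diff=0 [OK], height=0
  node 19: h_left=0, h_right=0, diff=0 [OK], height=1
  node 43: h_left=-1, h_right=-1, diff=0 [OK], height=0
  node 47: h_left=-1, h_right=-1, diff=0 [OK], height=0
  node 46: h_left=0, h_right=0, diff=0 [OK], height=1
  node 23: h_left=1, h_right=1, diff=0 [OK], height=2
All nodes satisfy the balance condition.
Result: Balanced


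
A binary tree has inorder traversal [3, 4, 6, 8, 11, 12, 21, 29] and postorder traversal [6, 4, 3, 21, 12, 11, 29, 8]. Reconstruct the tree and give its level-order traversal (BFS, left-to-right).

Inorder:   [3, 4, 6, 8, 11, 12, 21, 29]
Postorder: [6, 4, 3, 21, 12, 11, 29, 8]
Algorithm: postorder visits root last, so walk postorder right-to-left;
each value is the root of the current inorder slice — split it at that
value, recurse on the right subtree first, then the left.
Recursive splits:
  root=8; inorder splits into left=[3, 4, 6], right=[11, 12, 21, 29]
  root=29; inorder splits into left=[11, 12, 21], right=[]
  root=11; inorder splits into left=[], right=[12, 21]
  root=12; inorder splits into left=[], right=[21]
  root=21; inorder splits into left=[], right=[]
  root=3; inorder splits into left=[], right=[4, 6]
  root=4; inorder splits into left=[], right=[6]
  root=6; inorder splits into left=[], right=[]
Reconstructed level-order: [8, 3, 29, 4, 11, 6, 12, 21]


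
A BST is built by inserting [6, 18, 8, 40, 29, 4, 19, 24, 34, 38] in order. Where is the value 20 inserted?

Starting tree (level order): [6, 4, 18, None, None, 8, 40, None, None, 29, None, 19, 34, None, 24, None, 38]
Insertion path: 6 -> 18 -> 40 -> 29 -> 19 -> 24
Result: insert 20 as left child of 24
Final tree (level order): [6, 4, 18, None, None, 8, 40, None, None, 29, None, 19, 34, None, 24, None, 38, 20]


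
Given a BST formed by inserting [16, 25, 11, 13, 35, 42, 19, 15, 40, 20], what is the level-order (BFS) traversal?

Tree insertion order: [16, 25, 11, 13, 35, 42, 19, 15, 40, 20]
Tree (level-order array): [16, 11, 25, None, 13, 19, 35, None, 15, None, 20, None, 42, None, None, None, None, 40]
BFS from the root, enqueuing left then right child of each popped node:
  queue [16] -> pop 16, enqueue [11, 25], visited so far: [16]
  queue [11, 25] -> pop 11, enqueue [13], visited so far: [16, 11]
  queue [25, 13] -> pop 25, enqueue [19, 35], visited so far: [16, 11, 25]
  queue [13, 19, 35] -> pop 13, enqueue [15], visited so far: [16, 11, 25, 13]
  queue [19, 35, 15] -> pop 19, enqueue [20], visited so far: [16, 11, 25, 13, 19]
  queue [35, 15, 20] -> pop 35, enqueue [42], visited so far: [16, 11, 25, 13, 19, 35]
  queue [15, 20, 42] -> pop 15, enqueue [none], visited so far: [16, 11, 25, 13, 19, 35, 15]
  queue [20, 42] -> pop 20, enqueue [none], visited so far: [16, 11, 25, 13, 19, 35, 15, 20]
  queue [42] -> pop 42, enqueue [40], visited so far: [16, 11, 25, 13, 19, 35, 15, 20, 42]
  queue [40] -> pop 40, enqueue [none], visited so far: [16, 11, 25, 13, 19, 35, 15, 20, 42, 40]
Result: [16, 11, 25, 13, 19, 35, 15, 20, 42, 40]


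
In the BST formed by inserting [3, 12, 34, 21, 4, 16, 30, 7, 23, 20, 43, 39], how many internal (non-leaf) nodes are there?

Tree built from: [3, 12, 34, 21, 4, 16, 30, 7, 23, 20, 43, 39]
Tree (level-order array): [3, None, 12, 4, 34, None, 7, 21, 43, None, None, 16, 30, 39, None, None, 20, 23]
Rule: An internal node has at least one child.
Per-node child counts:
  node 3: 1 child(ren)
  node 12: 2 child(ren)
  node 4: 1 child(ren)
  node 7: 0 child(ren)
  node 34: 2 child(ren)
  node 21: 2 child(ren)
  node 16: 1 child(ren)
  node 20: 0 child(ren)
  node 30: 1 child(ren)
  node 23: 0 child(ren)
  node 43: 1 child(ren)
  node 39: 0 child(ren)
Matching nodes: [3, 12, 4, 34, 21, 16, 30, 43]
Count of internal (non-leaf) nodes: 8


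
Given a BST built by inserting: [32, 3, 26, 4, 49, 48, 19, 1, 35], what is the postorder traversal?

Tree insertion order: [32, 3, 26, 4, 49, 48, 19, 1, 35]
Tree (level-order array): [32, 3, 49, 1, 26, 48, None, None, None, 4, None, 35, None, None, 19]
Postorder traversal: [1, 19, 4, 26, 3, 35, 48, 49, 32]


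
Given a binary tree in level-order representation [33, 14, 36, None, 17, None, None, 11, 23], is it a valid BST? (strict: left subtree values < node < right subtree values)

Level-order array: [33, 14, 36, None, 17, None, None, 11, 23]
Validate using subtree bounds (lo, hi): at each node, require lo < value < hi,
then recurse left with hi=value and right with lo=value.
Preorder trace (stopping at first violation):
  at node 33 with bounds (-inf, +inf): OK
  at node 14 with bounds (-inf, 33): OK
  at node 17 with bounds (14, 33): OK
  at node 11 with bounds (14, 17): VIOLATION
Node 11 violates its bound: not (14 < 11 < 17).
Result: Not a valid BST


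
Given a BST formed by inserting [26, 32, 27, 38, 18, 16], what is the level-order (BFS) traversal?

Tree insertion order: [26, 32, 27, 38, 18, 16]
Tree (level-order array): [26, 18, 32, 16, None, 27, 38]
BFS from the root, enqueuing left then right child of each popped node:
  queue [26] -> pop 26, enqueue [18, 32], visited so far: [26]
  queue [18, 32] -> pop 18, enqueue [16], visited so far: [26, 18]
  queue [32, 16] -> pop 32, enqueue [27, 38], visited so far: [26, 18, 32]
  queue [16, 27, 38] -> pop 16, enqueue [none], visited so far: [26, 18, 32, 16]
  queue [27, 38] -> pop 27, enqueue [none], visited so far: [26, 18, 32, 16, 27]
  queue [38] -> pop 38, enqueue [none], visited so far: [26, 18, 32, 16, 27, 38]
Result: [26, 18, 32, 16, 27, 38]


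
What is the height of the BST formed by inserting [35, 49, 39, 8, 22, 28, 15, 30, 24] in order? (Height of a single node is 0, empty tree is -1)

Insertion order: [35, 49, 39, 8, 22, 28, 15, 30, 24]
Tree (level-order array): [35, 8, 49, None, 22, 39, None, 15, 28, None, None, None, None, 24, 30]
Compute height bottom-up (empty subtree = -1):
  height(15) = 1 + max(-1, -1) = 0
  height(24) = 1 + max(-1, -1) = 0
  height(30) = 1 + max(-1, -1) = 0
  height(28) = 1 + max(0, 0) = 1
  height(22) = 1 + max(0, 1) = 2
  height(8) = 1 + max(-1, 2) = 3
  height(39) = 1 + max(-1, -1) = 0
  height(49) = 1 + max(0, -1) = 1
  height(35) = 1 + max(3, 1) = 4
Height = 4


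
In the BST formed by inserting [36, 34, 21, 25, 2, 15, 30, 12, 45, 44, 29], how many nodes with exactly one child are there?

Tree built from: [36, 34, 21, 25, 2, 15, 30, 12, 45, 44, 29]
Tree (level-order array): [36, 34, 45, 21, None, 44, None, 2, 25, None, None, None, 15, None, 30, 12, None, 29]
Rule: These are nodes with exactly 1 non-null child.
Per-node child counts:
  node 36: 2 child(ren)
  node 34: 1 child(ren)
  node 21: 2 child(ren)
  node 2: 1 child(ren)
  node 15: 1 child(ren)
  node 12: 0 child(ren)
  node 25: 1 child(ren)
  node 30: 1 child(ren)
  node 29: 0 child(ren)
  node 45: 1 child(ren)
  node 44: 0 child(ren)
Matching nodes: [34, 2, 15, 25, 30, 45]
Count of nodes with exactly one child: 6


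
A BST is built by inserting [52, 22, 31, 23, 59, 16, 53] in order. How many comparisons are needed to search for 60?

Search path for 60: 52 -> 59
Found: False
Comparisons: 2


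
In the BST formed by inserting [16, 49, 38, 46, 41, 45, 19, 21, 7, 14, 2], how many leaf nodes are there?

Tree built from: [16, 49, 38, 46, 41, 45, 19, 21, 7, 14, 2]
Tree (level-order array): [16, 7, 49, 2, 14, 38, None, None, None, None, None, 19, 46, None, 21, 41, None, None, None, None, 45]
Rule: A leaf has 0 children.
Per-node child counts:
  node 16: 2 child(ren)
  node 7: 2 child(ren)
  node 2: 0 child(ren)
  node 14: 0 child(ren)
  node 49: 1 child(ren)
  node 38: 2 child(ren)
  node 19: 1 child(ren)
  node 21: 0 child(ren)
  node 46: 1 child(ren)
  node 41: 1 child(ren)
  node 45: 0 child(ren)
Matching nodes: [2, 14, 21, 45]
Count of leaf nodes: 4


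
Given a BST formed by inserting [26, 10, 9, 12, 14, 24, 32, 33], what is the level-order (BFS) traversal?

Tree insertion order: [26, 10, 9, 12, 14, 24, 32, 33]
Tree (level-order array): [26, 10, 32, 9, 12, None, 33, None, None, None, 14, None, None, None, 24]
BFS from the root, enqueuing left then right child of each popped node:
  queue [26] -> pop 26, enqueue [10, 32], visited so far: [26]
  queue [10, 32] -> pop 10, enqueue [9, 12], visited so far: [26, 10]
  queue [32, 9, 12] -> pop 32, enqueue [33], visited so far: [26, 10, 32]
  queue [9, 12, 33] -> pop 9, enqueue [none], visited so far: [26, 10, 32, 9]
  queue [12, 33] -> pop 12, enqueue [14], visited so far: [26, 10, 32, 9, 12]
  queue [33, 14] -> pop 33, enqueue [none], visited so far: [26, 10, 32, 9, 12, 33]
  queue [14] -> pop 14, enqueue [24], visited so far: [26, 10, 32, 9, 12, 33, 14]
  queue [24] -> pop 24, enqueue [none], visited so far: [26, 10, 32, 9, 12, 33, 14, 24]
Result: [26, 10, 32, 9, 12, 33, 14, 24]


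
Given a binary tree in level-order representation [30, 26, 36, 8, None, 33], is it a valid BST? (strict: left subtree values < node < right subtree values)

Level-order array: [30, 26, 36, 8, None, 33]
Validate using subtree bounds (lo, hi): at each node, require lo < value < hi,
then recurse left with hi=value and right with lo=value.
Preorder trace (stopping at first violation):
  at node 30 with bounds (-inf, +inf): OK
  at node 26 with bounds (-inf, 30): OK
  at node 8 with bounds (-inf, 26): OK
  at node 36 with bounds (30, +inf): OK
  at node 33 with bounds (30, 36): OK
No violation found at any node.
Result: Valid BST


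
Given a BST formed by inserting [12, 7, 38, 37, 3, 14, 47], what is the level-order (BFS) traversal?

Tree insertion order: [12, 7, 38, 37, 3, 14, 47]
Tree (level-order array): [12, 7, 38, 3, None, 37, 47, None, None, 14]
BFS from the root, enqueuing left then right child of each popped node:
  queue [12] -> pop 12, enqueue [7, 38], visited so far: [12]
  queue [7, 38] -> pop 7, enqueue [3], visited so far: [12, 7]
  queue [38, 3] -> pop 38, enqueue [37, 47], visited so far: [12, 7, 38]
  queue [3, 37, 47] -> pop 3, enqueue [none], visited so far: [12, 7, 38, 3]
  queue [37, 47] -> pop 37, enqueue [14], visited so far: [12, 7, 38, 3, 37]
  queue [47, 14] -> pop 47, enqueue [none], visited so far: [12, 7, 38, 3, 37, 47]
  queue [14] -> pop 14, enqueue [none], visited so far: [12, 7, 38, 3, 37, 47, 14]
Result: [12, 7, 38, 3, 37, 47, 14]


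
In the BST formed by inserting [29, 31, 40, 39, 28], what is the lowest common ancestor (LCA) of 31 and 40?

Tree insertion order: [29, 31, 40, 39, 28]
Tree (level-order array): [29, 28, 31, None, None, None, 40, 39]
In a BST, the LCA of p=31, q=40 is the first node v on the
root-to-leaf path with p <= v <= q (go left if both < v, right if both > v).
Walk from root:
  at 29: both 31 and 40 > 29, go right
  at 31: 31 <= 31 <= 40, this is the LCA
LCA = 31


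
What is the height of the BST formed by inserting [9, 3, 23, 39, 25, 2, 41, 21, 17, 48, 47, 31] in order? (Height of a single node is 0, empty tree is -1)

Insertion order: [9, 3, 23, 39, 25, 2, 41, 21, 17, 48, 47, 31]
Tree (level-order array): [9, 3, 23, 2, None, 21, 39, None, None, 17, None, 25, 41, None, None, None, 31, None, 48, None, None, 47]
Compute height bottom-up (empty subtree = -1):
  height(2) = 1 + max(-1, -1) = 0
  height(3) = 1 + max(0, -1) = 1
  height(17) = 1 + max(-1, -1) = 0
  height(21) = 1 + max(0, -1) = 1
  height(31) = 1 + max(-1, -1) = 0
  height(25) = 1 + max(-1, 0) = 1
  height(47) = 1 + max(-1, -1) = 0
  height(48) = 1 + max(0, -1) = 1
  height(41) = 1 + max(-1, 1) = 2
  height(39) = 1 + max(1, 2) = 3
  height(23) = 1 + max(1, 3) = 4
  height(9) = 1 + max(1, 4) = 5
Height = 5


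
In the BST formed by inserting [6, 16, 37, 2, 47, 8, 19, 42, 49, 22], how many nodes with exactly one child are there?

Tree built from: [6, 16, 37, 2, 47, 8, 19, 42, 49, 22]
Tree (level-order array): [6, 2, 16, None, None, 8, 37, None, None, 19, 47, None, 22, 42, 49]
Rule: These are nodes with exactly 1 non-null child.
Per-node child counts:
  node 6: 2 child(ren)
  node 2: 0 child(ren)
  node 16: 2 child(ren)
  node 8: 0 child(ren)
  node 37: 2 child(ren)
  node 19: 1 child(ren)
  node 22: 0 child(ren)
  node 47: 2 child(ren)
  node 42: 0 child(ren)
  node 49: 0 child(ren)
Matching nodes: [19]
Count of nodes with exactly one child: 1


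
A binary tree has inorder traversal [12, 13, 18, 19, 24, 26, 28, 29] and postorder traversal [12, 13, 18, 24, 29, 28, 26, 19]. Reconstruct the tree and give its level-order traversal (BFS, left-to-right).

Inorder:   [12, 13, 18, 19, 24, 26, 28, 29]
Postorder: [12, 13, 18, 24, 29, 28, 26, 19]
Algorithm: postorder visits root last, so walk postorder right-to-left;
each value is the root of the current inorder slice — split it at that
value, recurse on the right subtree first, then the left.
Recursive splits:
  root=19; inorder splits into left=[12, 13, 18], right=[24, 26, 28, 29]
  root=26; inorder splits into left=[24], right=[28, 29]
  root=28; inorder splits into left=[], right=[29]
  root=29; inorder splits into left=[], right=[]
  root=24; inorder splits into left=[], right=[]
  root=18; inorder splits into left=[12, 13], right=[]
  root=13; inorder splits into left=[12], right=[]
  root=12; inorder splits into left=[], right=[]
Reconstructed level-order: [19, 18, 26, 13, 24, 28, 12, 29]


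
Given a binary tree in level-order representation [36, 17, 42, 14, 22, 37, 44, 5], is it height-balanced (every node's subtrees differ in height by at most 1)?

Tree (level-order array): [36, 17, 42, 14, 22, 37, 44, 5]
Definition: a tree is height-balanced if, at every node, |h(left) - h(right)| <= 1 (empty subtree has height -1).
Bottom-up per-node check:
  node 5: h_left=-1, h_right=-1, diff=0 [OK], height=0
  node 14: h_left=0, h_right=-1, diff=1 [OK], height=1
  node 22: h_left=-1, h_right=-1, diff=0 [OK], height=0
  node 17: h_left=1, h_right=0, diff=1 [OK], height=2
  node 37: h_left=-1, h_right=-1, diff=0 [OK], height=0
  node 44: h_left=-1, h_right=-1, diff=0 [OK], height=0
  node 42: h_left=0, h_right=0, diff=0 [OK], height=1
  node 36: h_left=2, h_right=1, diff=1 [OK], height=3
All nodes satisfy the balance condition.
Result: Balanced


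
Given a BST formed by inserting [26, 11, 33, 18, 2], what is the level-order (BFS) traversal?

Tree insertion order: [26, 11, 33, 18, 2]
Tree (level-order array): [26, 11, 33, 2, 18]
BFS from the root, enqueuing left then right child of each popped node:
  queue [26] -> pop 26, enqueue [11, 33], visited so far: [26]
  queue [11, 33] -> pop 11, enqueue [2, 18], visited so far: [26, 11]
  queue [33, 2, 18] -> pop 33, enqueue [none], visited so far: [26, 11, 33]
  queue [2, 18] -> pop 2, enqueue [none], visited so far: [26, 11, 33, 2]
  queue [18] -> pop 18, enqueue [none], visited so far: [26, 11, 33, 2, 18]
Result: [26, 11, 33, 2, 18]


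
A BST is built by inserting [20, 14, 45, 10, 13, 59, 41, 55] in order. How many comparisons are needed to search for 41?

Search path for 41: 20 -> 45 -> 41
Found: True
Comparisons: 3


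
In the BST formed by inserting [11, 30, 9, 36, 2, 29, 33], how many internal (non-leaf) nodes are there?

Tree built from: [11, 30, 9, 36, 2, 29, 33]
Tree (level-order array): [11, 9, 30, 2, None, 29, 36, None, None, None, None, 33]
Rule: An internal node has at least one child.
Per-node child counts:
  node 11: 2 child(ren)
  node 9: 1 child(ren)
  node 2: 0 child(ren)
  node 30: 2 child(ren)
  node 29: 0 child(ren)
  node 36: 1 child(ren)
  node 33: 0 child(ren)
Matching nodes: [11, 9, 30, 36]
Count of internal (non-leaf) nodes: 4


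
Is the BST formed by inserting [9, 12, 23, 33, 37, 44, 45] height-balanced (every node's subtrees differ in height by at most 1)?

Tree (level-order array): [9, None, 12, None, 23, None, 33, None, 37, None, 44, None, 45]
Definition: a tree is height-balanced if, at every node, |h(left) - h(right)| <= 1 (empty subtree has height -1).
Bottom-up per-node check:
  node 45: h_left=-1, h_right=-1, diff=0 [OK], height=0
  node 44: h_left=-1, h_right=0, diff=1 [OK], height=1
  node 37: h_left=-1, h_right=1, diff=2 [FAIL (|-1-1|=2 > 1)], height=2
  node 33: h_left=-1, h_right=2, diff=3 [FAIL (|-1-2|=3 > 1)], height=3
  node 23: h_left=-1, h_right=3, diff=4 [FAIL (|-1-3|=4 > 1)], height=4
  node 12: h_left=-1, h_right=4, diff=5 [FAIL (|-1-4|=5 > 1)], height=5
  node 9: h_left=-1, h_right=5, diff=6 [FAIL (|-1-5|=6 > 1)], height=6
Node 37 violates the condition: |-1 - 1| = 2 > 1.
Result: Not balanced


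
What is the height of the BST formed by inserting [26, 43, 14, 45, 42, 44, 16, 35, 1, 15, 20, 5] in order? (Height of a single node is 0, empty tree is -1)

Insertion order: [26, 43, 14, 45, 42, 44, 16, 35, 1, 15, 20, 5]
Tree (level-order array): [26, 14, 43, 1, 16, 42, 45, None, 5, 15, 20, 35, None, 44]
Compute height bottom-up (empty subtree = -1):
  height(5) = 1 + max(-1, -1) = 0
  height(1) = 1 + max(-1, 0) = 1
  height(15) = 1 + max(-1, -1) = 0
  height(20) = 1 + max(-1, -1) = 0
  height(16) = 1 + max(0, 0) = 1
  height(14) = 1 + max(1, 1) = 2
  height(35) = 1 + max(-1, -1) = 0
  height(42) = 1 + max(0, -1) = 1
  height(44) = 1 + max(-1, -1) = 0
  height(45) = 1 + max(0, -1) = 1
  height(43) = 1 + max(1, 1) = 2
  height(26) = 1 + max(2, 2) = 3
Height = 3


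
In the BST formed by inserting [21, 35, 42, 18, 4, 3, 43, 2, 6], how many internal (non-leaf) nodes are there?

Tree built from: [21, 35, 42, 18, 4, 3, 43, 2, 6]
Tree (level-order array): [21, 18, 35, 4, None, None, 42, 3, 6, None, 43, 2]
Rule: An internal node has at least one child.
Per-node child counts:
  node 21: 2 child(ren)
  node 18: 1 child(ren)
  node 4: 2 child(ren)
  node 3: 1 child(ren)
  node 2: 0 child(ren)
  node 6: 0 child(ren)
  node 35: 1 child(ren)
  node 42: 1 child(ren)
  node 43: 0 child(ren)
Matching nodes: [21, 18, 4, 3, 35, 42]
Count of internal (non-leaf) nodes: 6


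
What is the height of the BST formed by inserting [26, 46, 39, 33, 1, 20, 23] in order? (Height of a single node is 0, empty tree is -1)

Insertion order: [26, 46, 39, 33, 1, 20, 23]
Tree (level-order array): [26, 1, 46, None, 20, 39, None, None, 23, 33]
Compute height bottom-up (empty subtree = -1):
  height(23) = 1 + max(-1, -1) = 0
  height(20) = 1 + max(-1, 0) = 1
  height(1) = 1 + max(-1, 1) = 2
  height(33) = 1 + max(-1, -1) = 0
  height(39) = 1 + max(0, -1) = 1
  height(46) = 1 + max(1, -1) = 2
  height(26) = 1 + max(2, 2) = 3
Height = 3


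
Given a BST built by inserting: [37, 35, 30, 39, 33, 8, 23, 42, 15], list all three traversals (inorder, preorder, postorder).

Tree insertion order: [37, 35, 30, 39, 33, 8, 23, 42, 15]
Tree (level-order array): [37, 35, 39, 30, None, None, 42, 8, 33, None, None, None, 23, None, None, 15]
Inorder (L, root, R): [8, 15, 23, 30, 33, 35, 37, 39, 42]
Preorder (root, L, R): [37, 35, 30, 8, 23, 15, 33, 39, 42]
Postorder (L, R, root): [15, 23, 8, 33, 30, 35, 42, 39, 37]


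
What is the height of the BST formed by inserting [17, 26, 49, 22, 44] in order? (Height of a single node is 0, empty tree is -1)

Insertion order: [17, 26, 49, 22, 44]
Tree (level-order array): [17, None, 26, 22, 49, None, None, 44]
Compute height bottom-up (empty subtree = -1):
  height(22) = 1 + max(-1, -1) = 0
  height(44) = 1 + max(-1, -1) = 0
  height(49) = 1 + max(0, -1) = 1
  height(26) = 1 + max(0, 1) = 2
  height(17) = 1 + max(-1, 2) = 3
Height = 3


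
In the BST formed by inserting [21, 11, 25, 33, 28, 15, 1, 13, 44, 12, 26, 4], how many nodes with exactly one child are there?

Tree built from: [21, 11, 25, 33, 28, 15, 1, 13, 44, 12, 26, 4]
Tree (level-order array): [21, 11, 25, 1, 15, None, 33, None, 4, 13, None, 28, 44, None, None, 12, None, 26]
Rule: These are nodes with exactly 1 non-null child.
Per-node child counts:
  node 21: 2 child(ren)
  node 11: 2 child(ren)
  node 1: 1 child(ren)
  node 4: 0 child(ren)
  node 15: 1 child(ren)
  node 13: 1 child(ren)
  node 12: 0 child(ren)
  node 25: 1 child(ren)
  node 33: 2 child(ren)
  node 28: 1 child(ren)
  node 26: 0 child(ren)
  node 44: 0 child(ren)
Matching nodes: [1, 15, 13, 25, 28]
Count of nodes with exactly one child: 5


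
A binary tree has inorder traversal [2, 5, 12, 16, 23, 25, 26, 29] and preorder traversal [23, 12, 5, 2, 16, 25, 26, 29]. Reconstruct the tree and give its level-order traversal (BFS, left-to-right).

Inorder:  [2, 5, 12, 16, 23, 25, 26, 29]
Preorder: [23, 12, 5, 2, 16, 25, 26, 29]
Algorithm: preorder visits root first, so consume preorder in order;
for each root, split the current inorder slice at that value into
left-subtree inorder and right-subtree inorder, then recurse.
Recursive splits:
  root=23; inorder splits into left=[2, 5, 12, 16], right=[25, 26, 29]
  root=12; inorder splits into left=[2, 5], right=[16]
  root=5; inorder splits into left=[2], right=[]
  root=2; inorder splits into left=[], right=[]
  root=16; inorder splits into left=[], right=[]
  root=25; inorder splits into left=[], right=[26, 29]
  root=26; inorder splits into left=[], right=[29]
  root=29; inorder splits into left=[], right=[]
Reconstructed level-order: [23, 12, 25, 5, 16, 26, 2, 29]


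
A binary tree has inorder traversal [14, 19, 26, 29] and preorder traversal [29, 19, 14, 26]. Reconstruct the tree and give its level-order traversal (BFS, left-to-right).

Inorder:  [14, 19, 26, 29]
Preorder: [29, 19, 14, 26]
Algorithm: preorder visits root first, so consume preorder in order;
for each root, split the current inorder slice at that value into
left-subtree inorder and right-subtree inorder, then recurse.
Recursive splits:
  root=29; inorder splits into left=[14, 19, 26], right=[]
  root=19; inorder splits into left=[14], right=[26]
  root=14; inorder splits into left=[], right=[]
  root=26; inorder splits into left=[], right=[]
Reconstructed level-order: [29, 19, 14, 26]


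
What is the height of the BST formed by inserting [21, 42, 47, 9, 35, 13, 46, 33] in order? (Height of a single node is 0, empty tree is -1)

Insertion order: [21, 42, 47, 9, 35, 13, 46, 33]
Tree (level-order array): [21, 9, 42, None, 13, 35, 47, None, None, 33, None, 46]
Compute height bottom-up (empty subtree = -1):
  height(13) = 1 + max(-1, -1) = 0
  height(9) = 1 + max(-1, 0) = 1
  height(33) = 1 + max(-1, -1) = 0
  height(35) = 1 + max(0, -1) = 1
  height(46) = 1 + max(-1, -1) = 0
  height(47) = 1 + max(0, -1) = 1
  height(42) = 1 + max(1, 1) = 2
  height(21) = 1 + max(1, 2) = 3
Height = 3


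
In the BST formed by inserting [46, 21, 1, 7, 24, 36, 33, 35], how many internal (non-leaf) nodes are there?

Tree built from: [46, 21, 1, 7, 24, 36, 33, 35]
Tree (level-order array): [46, 21, None, 1, 24, None, 7, None, 36, None, None, 33, None, None, 35]
Rule: An internal node has at least one child.
Per-node child counts:
  node 46: 1 child(ren)
  node 21: 2 child(ren)
  node 1: 1 child(ren)
  node 7: 0 child(ren)
  node 24: 1 child(ren)
  node 36: 1 child(ren)
  node 33: 1 child(ren)
  node 35: 0 child(ren)
Matching nodes: [46, 21, 1, 24, 36, 33]
Count of internal (non-leaf) nodes: 6


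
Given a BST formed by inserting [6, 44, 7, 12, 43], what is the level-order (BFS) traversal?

Tree insertion order: [6, 44, 7, 12, 43]
Tree (level-order array): [6, None, 44, 7, None, None, 12, None, 43]
BFS from the root, enqueuing left then right child of each popped node:
  queue [6] -> pop 6, enqueue [44], visited so far: [6]
  queue [44] -> pop 44, enqueue [7], visited so far: [6, 44]
  queue [7] -> pop 7, enqueue [12], visited so far: [6, 44, 7]
  queue [12] -> pop 12, enqueue [43], visited so far: [6, 44, 7, 12]
  queue [43] -> pop 43, enqueue [none], visited so far: [6, 44, 7, 12, 43]
Result: [6, 44, 7, 12, 43]


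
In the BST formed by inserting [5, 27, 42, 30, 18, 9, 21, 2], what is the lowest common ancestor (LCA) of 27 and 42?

Tree insertion order: [5, 27, 42, 30, 18, 9, 21, 2]
Tree (level-order array): [5, 2, 27, None, None, 18, 42, 9, 21, 30]
In a BST, the LCA of p=27, q=42 is the first node v on the
root-to-leaf path with p <= v <= q (go left if both < v, right if both > v).
Walk from root:
  at 5: both 27 and 42 > 5, go right
  at 27: 27 <= 27 <= 42, this is the LCA
LCA = 27


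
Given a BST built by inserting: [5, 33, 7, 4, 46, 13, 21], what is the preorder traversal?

Tree insertion order: [5, 33, 7, 4, 46, 13, 21]
Tree (level-order array): [5, 4, 33, None, None, 7, 46, None, 13, None, None, None, 21]
Preorder traversal: [5, 4, 33, 7, 13, 21, 46]


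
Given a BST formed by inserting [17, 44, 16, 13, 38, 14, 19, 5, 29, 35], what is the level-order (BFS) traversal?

Tree insertion order: [17, 44, 16, 13, 38, 14, 19, 5, 29, 35]
Tree (level-order array): [17, 16, 44, 13, None, 38, None, 5, 14, 19, None, None, None, None, None, None, 29, None, 35]
BFS from the root, enqueuing left then right child of each popped node:
  queue [17] -> pop 17, enqueue [16, 44], visited so far: [17]
  queue [16, 44] -> pop 16, enqueue [13], visited so far: [17, 16]
  queue [44, 13] -> pop 44, enqueue [38], visited so far: [17, 16, 44]
  queue [13, 38] -> pop 13, enqueue [5, 14], visited so far: [17, 16, 44, 13]
  queue [38, 5, 14] -> pop 38, enqueue [19], visited so far: [17, 16, 44, 13, 38]
  queue [5, 14, 19] -> pop 5, enqueue [none], visited so far: [17, 16, 44, 13, 38, 5]
  queue [14, 19] -> pop 14, enqueue [none], visited so far: [17, 16, 44, 13, 38, 5, 14]
  queue [19] -> pop 19, enqueue [29], visited so far: [17, 16, 44, 13, 38, 5, 14, 19]
  queue [29] -> pop 29, enqueue [35], visited so far: [17, 16, 44, 13, 38, 5, 14, 19, 29]
  queue [35] -> pop 35, enqueue [none], visited so far: [17, 16, 44, 13, 38, 5, 14, 19, 29, 35]
Result: [17, 16, 44, 13, 38, 5, 14, 19, 29, 35]


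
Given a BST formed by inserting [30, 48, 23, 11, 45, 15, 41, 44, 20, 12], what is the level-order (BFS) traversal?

Tree insertion order: [30, 48, 23, 11, 45, 15, 41, 44, 20, 12]
Tree (level-order array): [30, 23, 48, 11, None, 45, None, None, 15, 41, None, 12, 20, None, 44]
BFS from the root, enqueuing left then right child of each popped node:
  queue [30] -> pop 30, enqueue [23, 48], visited so far: [30]
  queue [23, 48] -> pop 23, enqueue [11], visited so far: [30, 23]
  queue [48, 11] -> pop 48, enqueue [45], visited so far: [30, 23, 48]
  queue [11, 45] -> pop 11, enqueue [15], visited so far: [30, 23, 48, 11]
  queue [45, 15] -> pop 45, enqueue [41], visited so far: [30, 23, 48, 11, 45]
  queue [15, 41] -> pop 15, enqueue [12, 20], visited so far: [30, 23, 48, 11, 45, 15]
  queue [41, 12, 20] -> pop 41, enqueue [44], visited so far: [30, 23, 48, 11, 45, 15, 41]
  queue [12, 20, 44] -> pop 12, enqueue [none], visited so far: [30, 23, 48, 11, 45, 15, 41, 12]
  queue [20, 44] -> pop 20, enqueue [none], visited so far: [30, 23, 48, 11, 45, 15, 41, 12, 20]
  queue [44] -> pop 44, enqueue [none], visited so far: [30, 23, 48, 11, 45, 15, 41, 12, 20, 44]
Result: [30, 23, 48, 11, 45, 15, 41, 12, 20, 44]


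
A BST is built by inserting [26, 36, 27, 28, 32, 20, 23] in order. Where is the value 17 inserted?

Starting tree (level order): [26, 20, 36, None, 23, 27, None, None, None, None, 28, None, 32]
Insertion path: 26 -> 20
Result: insert 17 as left child of 20
Final tree (level order): [26, 20, 36, 17, 23, 27, None, None, None, None, None, None, 28, None, 32]


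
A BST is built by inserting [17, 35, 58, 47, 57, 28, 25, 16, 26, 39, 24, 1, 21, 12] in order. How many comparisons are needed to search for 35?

Search path for 35: 17 -> 35
Found: True
Comparisons: 2


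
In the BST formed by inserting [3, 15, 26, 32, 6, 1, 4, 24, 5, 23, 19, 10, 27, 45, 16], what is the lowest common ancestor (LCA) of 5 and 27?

Tree insertion order: [3, 15, 26, 32, 6, 1, 4, 24, 5, 23, 19, 10, 27, 45, 16]
Tree (level-order array): [3, 1, 15, None, None, 6, 26, 4, 10, 24, 32, None, 5, None, None, 23, None, 27, 45, None, None, 19, None, None, None, None, None, 16]
In a BST, the LCA of p=5, q=27 is the first node v on the
root-to-leaf path with p <= v <= q (go left if both < v, right if both > v).
Walk from root:
  at 3: both 5 and 27 > 3, go right
  at 15: 5 <= 15 <= 27, this is the LCA
LCA = 15


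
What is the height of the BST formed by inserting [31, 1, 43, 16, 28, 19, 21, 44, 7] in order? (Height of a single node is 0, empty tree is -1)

Insertion order: [31, 1, 43, 16, 28, 19, 21, 44, 7]
Tree (level-order array): [31, 1, 43, None, 16, None, 44, 7, 28, None, None, None, None, 19, None, None, 21]
Compute height bottom-up (empty subtree = -1):
  height(7) = 1 + max(-1, -1) = 0
  height(21) = 1 + max(-1, -1) = 0
  height(19) = 1 + max(-1, 0) = 1
  height(28) = 1 + max(1, -1) = 2
  height(16) = 1 + max(0, 2) = 3
  height(1) = 1 + max(-1, 3) = 4
  height(44) = 1 + max(-1, -1) = 0
  height(43) = 1 + max(-1, 0) = 1
  height(31) = 1 + max(4, 1) = 5
Height = 5


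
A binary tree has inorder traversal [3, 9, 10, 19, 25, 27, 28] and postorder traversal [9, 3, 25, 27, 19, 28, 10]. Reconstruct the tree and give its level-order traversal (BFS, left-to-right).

Inorder:   [3, 9, 10, 19, 25, 27, 28]
Postorder: [9, 3, 25, 27, 19, 28, 10]
Algorithm: postorder visits root last, so walk postorder right-to-left;
each value is the root of the current inorder slice — split it at that
value, recurse on the right subtree first, then the left.
Recursive splits:
  root=10; inorder splits into left=[3, 9], right=[19, 25, 27, 28]
  root=28; inorder splits into left=[19, 25, 27], right=[]
  root=19; inorder splits into left=[], right=[25, 27]
  root=27; inorder splits into left=[25], right=[]
  root=25; inorder splits into left=[], right=[]
  root=3; inorder splits into left=[], right=[9]
  root=9; inorder splits into left=[], right=[]
Reconstructed level-order: [10, 3, 28, 9, 19, 27, 25]


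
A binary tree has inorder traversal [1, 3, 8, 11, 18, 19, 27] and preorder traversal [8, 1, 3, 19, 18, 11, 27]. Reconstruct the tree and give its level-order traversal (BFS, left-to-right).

Inorder:  [1, 3, 8, 11, 18, 19, 27]
Preorder: [8, 1, 3, 19, 18, 11, 27]
Algorithm: preorder visits root first, so consume preorder in order;
for each root, split the current inorder slice at that value into
left-subtree inorder and right-subtree inorder, then recurse.
Recursive splits:
  root=8; inorder splits into left=[1, 3], right=[11, 18, 19, 27]
  root=1; inorder splits into left=[], right=[3]
  root=3; inorder splits into left=[], right=[]
  root=19; inorder splits into left=[11, 18], right=[27]
  root=18; inorder splits into left=[11], right=[]
  root=11; inorder splits into left=[], right=[]
  root=27; inorder splits into left=[], right=[]
Reconstructed level-order: [8, 1, 19, 3, 18, 27, 11]


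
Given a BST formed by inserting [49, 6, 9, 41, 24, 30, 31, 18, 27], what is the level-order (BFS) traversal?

Tree insertion order: [49, 6, 9, 41, 24, 30, 31, 18, 27]
Tree (level-order array): [49, 6, None, None, 9, None, 41, 24, None, 18, 30, None, None, 27, 31]
BFS from the root, enqueuing left then right child of each popped node:
  queue [49] -> pop 49, enqueue [6], visited so far: [49]
  queue [6] -> pop 6, enqueue [9], visited so far: [49, 6]
  queue [9] -> pop 9, enqueue [41], visited so far: [49, 6, 9]
  queue [41] -> pop 41, enqueue [24], visited so far: [49, 6, 9, 41]
  queue [24] -> pop 24, enqueue [18, 30], visited so far: [49, 6, 9, 41, 24]
  queue [18, 30] -> pop 18, enqueue [none], visited so far: [49, 6, 9, 41, 24, 18]
  queue [30] -> pop 30, enqueue [27, 31], visited so far: [49, 6, 9, 41, 24, 18, 30]
  queue [27, 31] -> pop 27, enqueue [none], visited so far: [49, 6, 9, 41, 24, 18, 30, 27]
  queue [31] -> pop 31, enqueue [none], visited so far: [49, 6, 9, 41, 24, 18, 30, 27, 31]
Result: [49, 6, 9, 41, 24, 18, 30, 27, 31]


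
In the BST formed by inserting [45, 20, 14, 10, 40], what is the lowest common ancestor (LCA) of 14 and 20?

Tree insertion order: [45, 20, 14, 10, 40]
Tree (level-order array): [45, 20, None, 14, 40, 10]
In a BST, the LCA of p=14, q=20 is the first node v on the
root-to-leaf path with p <= v <= q (go left if both < v, right if both > v).
Walk from root:
  at 45: both 14 and 20 < 45, go left
  at 20: 14 <= 20 <= 20, this is the LCA
LCA = 20


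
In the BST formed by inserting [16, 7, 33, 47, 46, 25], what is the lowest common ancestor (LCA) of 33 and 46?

Tree insertion order: [16, 7, 33, 47, 46, 25]
Tree (level-order array): [16, 7, 33, None, None, 25, 47, None, None, 46]
In a BST, the LCA of p=33, q=46 is the first node v on the
root-to-leaf path with p <= v <= q (go left if both < v, right if both > v).
Walk from root:
  at 16: both 33 and 46 > 16, go right
  at 33: 33 <= 33 <= 46, this is the LCA
LCA = 33


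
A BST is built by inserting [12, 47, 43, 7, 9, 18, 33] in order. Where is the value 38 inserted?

Starting tree (level order): [12, 7, 47, None, 9, 43, None, None, None, 18, None, None, 33]
Insertion path: 12 -> 47 -> 43 -> 18 -> 33
Result: insert 38 as right child of 33
Final tree (level order): [12, 7, 47, None, 9, 43, None, None, None, 18, None, None, 33, None, 38]


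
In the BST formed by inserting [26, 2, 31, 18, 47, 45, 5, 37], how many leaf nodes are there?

Tree built from: [26, 2, 31, 18, 47, 45, 5, 37]
Tree (level-order array): [26, 2, 31, None, 18, None, 47, 5, None, 45, None, None, None, 37]
Rule: A leaf has 0 children.
Per-node child counts:
  node 26: 2 child(ren)
  node 2: 1 child(ren)
  node 18: 1 child(ren)
  node 5: 0 child(ren)
  node 31: 1 child(ren)
  node 47: 1 child(ren)
  node 45: 1 child(ren)
  node 37: 0 child(ren)
Matching nodes: [5, 37]
Count of leaf nodes: 2


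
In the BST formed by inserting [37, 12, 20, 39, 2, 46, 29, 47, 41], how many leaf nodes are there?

Tree built from: [37, 12, 20, 39, 2, 46, 29, 47, 41]
Tree (level-order array): [37, 12, 39, 2, 20, None, 46, None, None, None, 29, 41, 47]
Rule: A leaf has 0 children.
Per-node child counts:
  node 37: 2 child(ren)
  node 12: 2 child(ren)
  node 2: 0 child(ren)
  node 20: 1 child(ren)
  node 29: 0 child(ren)
  node 39: 1 child(ren)
  node 46: 2 child(ren)
  node 41: 0 child(ren)
  node 47: 0 child(ren)
Matching nodes: [2, 29, 41, 47]
Count of leaf nodes: 4


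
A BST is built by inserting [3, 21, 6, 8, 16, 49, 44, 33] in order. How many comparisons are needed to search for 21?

Search path for 21: 3 -> 21
Found: True
Comparisons: 2


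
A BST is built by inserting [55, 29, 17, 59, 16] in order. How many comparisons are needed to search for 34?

Search path for 34: 55 -> 29
Found: False
Comparisons: 2


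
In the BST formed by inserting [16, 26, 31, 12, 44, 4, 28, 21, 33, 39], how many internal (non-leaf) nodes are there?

Tree built from: [16, 26, 31, 12, 44, 4, 28, 21, 33, 39]
Tree (level-order array): [16, 12, 26, 4, None, 21, 31, None, None, None, None, 28, 44, None, None, 33, None, None, 39]
Rule: An internal node has at least one child.
Per-node child counts:
  node 16: 2 child(ren)
  node 12: 1 child(ren)
  node 4: 0 child(ren)
  node 26: 2 child(ren)
  node 21: 0 child(ren)
  node 31: 2 child(ren)
  node 28: 0 child(ren)
  node 44: 1 child(ren)
  node 33: 1 child(ren)
  node 39: 0 child(ren)
Matching nodes: [16, 12, 26, 31, 44, 33]
Count of internal (non-leaf) nodes: 6


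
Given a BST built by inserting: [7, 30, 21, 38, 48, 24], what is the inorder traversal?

Tree insertion order: [7, 30, 21, 38, 48, 24]
Tree (level-order array): [7, None, 30, 21, 38, None, 24, None, 48]
Inorder traversal: [7, 21, 24, 30, 38, 48]


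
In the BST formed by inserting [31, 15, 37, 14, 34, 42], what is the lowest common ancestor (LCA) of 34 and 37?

Tree insertion order: [31, 15, 37, 14, 34, 42]
Tree (level-order array): [31, 15, 37, 14, None, 34, 42]
In a BST, the LCA of p=34, q=37 is the first node v on the
root-to-leaf path with p <= v <= q (go left if both < v, right if both > v).
Walk from root:
  at 31: both 34 and 37 > 31, go right
  at 37: 34 <= 37 <= 37, this is the LCA
LCA = 37


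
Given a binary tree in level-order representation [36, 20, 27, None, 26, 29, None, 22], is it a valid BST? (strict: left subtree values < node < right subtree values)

Level-order array: [36, 20, 27, None, 26, 29, None, 22]
Validate using subtree bounds (lo, hi): at each node, require lo < value < hi,
then recurse left with hi=value and right with lo=value.
Preorder trace (stopping at first violation):
  at node 36 with bounds (-inf, +inf): OK
  at node 20 with bounds (-inf, 36): OK
  at node 26 with bounds (20, 36): OK
  at node 22 with bounds (20, 26): OK
  at node 27 with bounds (36, +inf): VIOLATION
Node 27 violates its bound: not (36 < 27 < +inf).
Result: Not a valid BST


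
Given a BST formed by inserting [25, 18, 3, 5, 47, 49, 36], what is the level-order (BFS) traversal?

Tree insertion order: [25, 18, 3, 5, 47, 49, 36]
Tree (level-order array): [25, 18, 47, 3, None, 36, 49, None, 5]
BFS from the root, enqueuing left then right child of each popped node:
  queue [25] -> pop 25, enqueue [18, 47], visited so far: [25]
  queue [18, 47] -> pop 18, enqueue [3], visited so far: [25, 18]
  queue [47, 3] -> pop 47, enqueue [36, 49], visited so far: [25, 18, 47]
  queue [3, 36, 49] -> pop 3, enqueue [5], visited so far: [25, 18, 47, 3]
  queue [36, 49, 5] -> pop 36, enqueue [none], visited so far: [25, 18, 47, 3, 36]
  queue [49, 5] -> pop 49, enqueue [none], visited so far: [25, 18, 47, 3, 36, 49]
  queue [5] -> pop 5, enqueue [none], visited so far: [25, 18, 47, 3, 36, 49, 5]
Result: [25, 18, 47, 3, 36, 49, 5]
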